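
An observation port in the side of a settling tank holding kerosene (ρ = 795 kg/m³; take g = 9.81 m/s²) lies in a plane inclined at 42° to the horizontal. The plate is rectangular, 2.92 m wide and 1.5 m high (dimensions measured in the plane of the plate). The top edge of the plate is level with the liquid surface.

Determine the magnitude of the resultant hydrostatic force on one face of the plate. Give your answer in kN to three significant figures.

F ≈ 17.1 kN

γ = ρg = 795 × 9.81 / 1000 = 7.79895 kN/m³.
Let θ = 42° be the plate's angle to the horizontal; measure y along the incline from where the plane meets the free surface. Vertical depth h = y·sinθ with sinθ = 0.669131.
The centroid lies 1.5/2 = 0.75 m below the top edge, so y_c = 0.75 m and h_c = 0.75 × 0.669131 = 0.501848 m.
A = 2.92 × 1.5 = 4.38 m².
Resultant F = γ·h_c·A = 7.79895 × 0.501848 × 4.38 = 17.1428 kN.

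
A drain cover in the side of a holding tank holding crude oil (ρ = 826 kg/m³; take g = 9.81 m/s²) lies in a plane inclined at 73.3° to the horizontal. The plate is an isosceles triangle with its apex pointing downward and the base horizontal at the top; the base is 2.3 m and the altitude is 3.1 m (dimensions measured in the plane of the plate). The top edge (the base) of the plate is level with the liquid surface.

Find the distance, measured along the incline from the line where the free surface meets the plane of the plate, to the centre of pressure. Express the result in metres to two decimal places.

γ = ρg = 826 × 9.81 / 1000 = 8.10306 kN/m³.
Let θ = 73.3° be the plate's angle to the horizontal; measure y along the incline from where the plane meets the free surface. Vertical depth h = y·sinθ with sinθ = 0.957822.
With the apex down, the centroid sits h/3 = 3.1/3 = 1.03333 m below the base (the top edge), so y_c = 1.03333 m and h_c = 1.03333 × 0.957822 = 0.989746 m.
A = ½ × 2.3 × 3.1 = 3.565 m².
Resultant F = γ·h_c·A = 8.10306 × 0.989746 × 3.565 = 28.5912 kN.
I_c = b·h³/36 = 2.3 × 3.1³/36 = 1.90331 m⁴.
Centre of pressure: y_p = y_c + I_c/(y_c·A) = 1.03333 + 1.90331/(1.03333 × 3.565) = 1.03333 + 0.516667 = 1.55 m along the plane.

y_p = 1.55 m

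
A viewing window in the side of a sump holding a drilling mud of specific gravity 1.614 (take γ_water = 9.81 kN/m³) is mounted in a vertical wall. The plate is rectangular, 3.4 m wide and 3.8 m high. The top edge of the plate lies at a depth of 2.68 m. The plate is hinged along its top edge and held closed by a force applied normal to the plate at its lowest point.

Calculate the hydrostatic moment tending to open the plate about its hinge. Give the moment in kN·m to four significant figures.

M ≈ 2026 kN·m

γ = 1.614 × 9.81 = 15.83334 kN/m³.
The centroid lies 3.8/2 = 1.9 m below the top edge, so the centroid depth is h_c = 2.68 + 1.9 = 4.58 m.
A = 3.4 × 3.8 = 12.92 m².
Resultant F = γ·h_c·A = 15.83334 × 4.58 × 12.92 = 936.916 kN.
I_c = b·h³/12 = 3.4 × 3.8³/12 = 15.5471 m⁴.
Centre of pressure: y_p = y_c + I_c/(y_c·A) = 4.58 + 15.5471/(4.58 × 12.92) = 4.58 + 0.262737 = 4.84274 m along the plane.
The resultant acts 1.9 + 0.262737 = 2.16274 m (along the plate) below the hinge at the top edge, so the moment about the hinge is M = F × 2.16274 = 936.916 × 2.16274 = 2026.31 kN·m.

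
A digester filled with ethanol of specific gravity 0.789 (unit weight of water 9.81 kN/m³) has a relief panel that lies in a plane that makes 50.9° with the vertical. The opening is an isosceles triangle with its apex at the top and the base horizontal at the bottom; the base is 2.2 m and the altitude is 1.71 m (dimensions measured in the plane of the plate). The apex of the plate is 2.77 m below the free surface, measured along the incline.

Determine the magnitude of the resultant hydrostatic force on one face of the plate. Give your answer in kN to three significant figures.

F ≈ 35.9 kN

γ = 0.789 × 9.81 = 7.74009 kN/m³.
The plate makes 50.9° with the vertical, i.e. θ = 90° − 50.9° = 39.1° to the horizontal. Measuring y along the incline from the free-surface line, vertical depth h = y·sinθ with sinθ = 0.630676.
With the apex up, the centroid sits 2h/3 = 2 × 1.71/3 = 1.14 m below the apex, so y_c = 2.77 + 1.14 = 3.91 m and h_c = 3.91 × 0.630676 = 2.46594 m.
A = ½ × 2.2 × 1.71 = 1.881 m².
Resultant F = γ·h_c·A = 7.74009 × 2.46594 × 1.881 = 35.9019 kN.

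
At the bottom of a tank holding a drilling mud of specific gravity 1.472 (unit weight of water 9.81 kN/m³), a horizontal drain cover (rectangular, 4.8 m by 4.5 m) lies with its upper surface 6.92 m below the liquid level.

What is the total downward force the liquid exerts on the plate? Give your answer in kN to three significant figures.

γ = 1.472 × 9.81 = 14.44032 kN/m³.
The plate is horizontal, so pressure is uniform at p = γ·h = 14.44032 × 6.92 = 99.927 kN/m².
A = 4.8 × 4.5 = 21.6 m².
F = p·A = 99.927 × 21.6 = 2158.42 kN.

F ≈ 2160 kN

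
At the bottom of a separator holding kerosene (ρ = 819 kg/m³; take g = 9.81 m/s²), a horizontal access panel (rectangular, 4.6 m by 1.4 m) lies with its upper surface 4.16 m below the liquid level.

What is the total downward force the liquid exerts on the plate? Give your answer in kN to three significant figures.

F ≈ 215 kN

γ = ρg = 819 × 9.81 / 1000 = 8.03439 kN/m³.
The plate is horizontal, so pressure is uniform at p = γ·h = 8.03439 × 4.16 = 33.4231 kN/m².
A = 4.6 × 1.4 = 6.44 m².
F = p·A = 33.4231 × 6.44 = 215.245 kN.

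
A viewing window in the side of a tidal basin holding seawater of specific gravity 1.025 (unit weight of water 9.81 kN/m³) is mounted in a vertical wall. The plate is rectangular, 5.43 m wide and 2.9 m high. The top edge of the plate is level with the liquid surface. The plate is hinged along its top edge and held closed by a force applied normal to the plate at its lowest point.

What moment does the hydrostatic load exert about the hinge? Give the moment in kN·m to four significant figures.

M ≈ 443.9 kN·m

γ = 1.025 × 9.81 = 10.05525 kN/m³.
The centroid lies 2.9/2 = 1.45 m below the top edge, so the centroid depth is h_c = 1.45 m.
A = 5.43 × 2.9 = 15.747 m².
Resultant F = γ·h_c·A = 10.05525 × 1.45 × 15.747 = 229.593 kN.
I_c = b·h³/12 = 5.43 × 2.9³/12 = 11.036 m⁴.
Centre of pressure: y_p = y_c + I_c/(y_c·A) = 1.45 + 11.036/(1.45 × 15.747) = 1.45 + 0.483332 = 1.93333 m along the plane.
The resultant acts 1.45 + 0.483332 = 1.93333 m (along the plate) below the hinge at the top edge, so the moment about the hinge is M = F × 1.93333 = 229.593 × 1.93333 = 443.879 kN·m.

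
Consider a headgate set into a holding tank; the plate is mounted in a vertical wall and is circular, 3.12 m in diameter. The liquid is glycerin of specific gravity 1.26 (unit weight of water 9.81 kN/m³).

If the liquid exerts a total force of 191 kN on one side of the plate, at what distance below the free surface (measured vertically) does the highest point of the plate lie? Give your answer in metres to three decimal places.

d_top ≈ 0.461 m

γ = 1.26 × 9.81 = 12.3606 kN/m³.
A = π(1.56)² = 7.64538 m².
From F = γ·h_c·A, the centroid depth is h_c = 191/(12.3606 × 7.64538) = 2.02113 m.
The centroid is at the centre, 1.56 m below the top of the plate, so the highest point sits at h_top = 2.02113 − 1.56 = 0.46113 m below the surface.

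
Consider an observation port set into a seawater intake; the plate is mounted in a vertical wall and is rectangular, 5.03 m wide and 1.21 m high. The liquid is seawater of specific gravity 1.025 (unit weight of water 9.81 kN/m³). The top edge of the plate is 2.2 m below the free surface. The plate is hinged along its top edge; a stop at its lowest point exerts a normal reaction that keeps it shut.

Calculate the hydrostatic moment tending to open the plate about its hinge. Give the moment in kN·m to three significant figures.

γ = 1.025 × 9.81 = 10.05525 kN/m³.
The centroid lies 1.21/2 = 0.605 m below the top edge, so the centroid depth is h_c = 2.2 + 0.605 = 2.805 m.
A = 5.03 × 1.21 = 6.0863 m².
Resultant F = γ·h_c·A = 10.05525 × 2.805 × 6.0863 = 171.664 kN.
I_c = b·h³/12 = 5.03 × 1.21³/12 = 0.742579 m⁴.
Centre of pressure: y_p = y_c + I_c/(y_c·A) = 2.805 + 0.742579/(2.805 × 6.0863) = 2.805 + 0.0434967 = 2.8485 m along the plane.
The resultant acts 0.605 + 0.0434967 = 0.648497 m (along the plate) below the hinge at the top edge, so the moment about the hinge is M = F × 0.648497 = 171.664 × 0.648497 = 111.324 kN·m.

M ≈ 111 kN·m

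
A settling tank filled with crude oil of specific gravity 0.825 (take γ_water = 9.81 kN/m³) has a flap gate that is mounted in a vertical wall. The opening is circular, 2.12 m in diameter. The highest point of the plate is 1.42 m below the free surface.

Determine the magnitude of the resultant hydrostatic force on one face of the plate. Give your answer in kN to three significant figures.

F ≈ 70.8 kN

γ = 0.825 × 9.81 = 8.09325 kN/m³.
The centroid is at the centre, 1.06 m below the top of the plate, so the centroid depth is h_c = 1.42 + 1.06 = 2.48 m.
A = π(1.06)² = 3.52989 m².
Resultant F = γ·h_c·A = 8.09325 × 2.48 × 3.52989 = 70.8493 kN.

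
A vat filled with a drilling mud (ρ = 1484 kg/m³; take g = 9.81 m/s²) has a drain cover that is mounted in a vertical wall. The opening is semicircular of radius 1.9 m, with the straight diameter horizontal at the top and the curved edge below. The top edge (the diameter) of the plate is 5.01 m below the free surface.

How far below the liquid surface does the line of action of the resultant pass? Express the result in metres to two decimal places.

γ = ρg = 1484 × 9.81 / 1000 = 14.55804 kN/m³.
The centroid of a semicircle lies 4r/(3π) = 0.806385 m from the diameter, here below the top edge, so the centroid depth is h_c = 5.01 + 0.806385 = 5.81638 m.
A = πr²/2 = π × 1.9²/2 = 5.67057 m².
Resultant F = γ·h_c·A = 14.55804 × 5.81638 × 5.67057 = 480.156 kN.
I_c = (π/8 − 8/(9π))·r⁴ = 0.109757 × 1.9⁴ = 1.43036 m⁴.
Centre of pressure: y_p = y_c + I_c/(y_c·A) = 5.81638 + 1.43036/(5.81638 × 5.67057) = 5.81638 + 0.0433676 = 5.85975 m along the plane.

h_p = 5.86 m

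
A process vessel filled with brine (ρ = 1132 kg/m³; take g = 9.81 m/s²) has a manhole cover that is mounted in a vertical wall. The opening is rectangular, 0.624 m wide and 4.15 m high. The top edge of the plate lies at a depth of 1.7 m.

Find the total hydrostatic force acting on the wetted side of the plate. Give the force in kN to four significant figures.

F ≈ 108.6 kN

γ = ρg = 1132 × 9.81 / 1000 = 11.10492 kN/m³.
The centroid lies 4.15/2 = 2.075 m below the top edge, so the centroid depth is h_c = 1.7 + 2.075 = 3.775 m.
A = 0.624 × 4.15 = 2.5896 m².
Resultant F = γ·h_c·A = 11.10492 × 3.775 × 2.5896 = 108.559 kN.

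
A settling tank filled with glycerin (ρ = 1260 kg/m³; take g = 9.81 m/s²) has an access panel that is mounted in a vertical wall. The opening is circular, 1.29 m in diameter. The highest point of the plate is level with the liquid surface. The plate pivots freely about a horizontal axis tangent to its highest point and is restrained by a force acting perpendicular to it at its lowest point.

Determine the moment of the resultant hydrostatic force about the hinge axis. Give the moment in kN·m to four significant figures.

γ = ρg = 1260 × 9.81 / 1000 = 12.3606 kN/m³.
The centroid is at the centre, 0.645 m below the top of the plate, so the centroid depth is h_c = 0.645 m.
A = π(0.645)² = 1.30698 m².
Resultant F = γ·h_c·A = 12.3606 × 0.645 × 1.30698 = 10.42 kN.
I_c = πr⁴/4 = π × 0.645⁴/4 = 0.135934 m⁴.
Centre of pressure: y_p = y_c + I_c/(y_c·A) = 0.645 + 0.135934/(0.645 × 1.30698) = 0.645 + 0.16125 = 0.80625 m along the plane.
The resultant acts 0.645 + 0.16125 = 0.80625 m (along the plate) below the hinge at the top edge, so the moment about the hinge is M = F × 0.80625 = 10.42 × 0.80625 = 8.40113 kN·m.

M ≈ 8.401 kN·m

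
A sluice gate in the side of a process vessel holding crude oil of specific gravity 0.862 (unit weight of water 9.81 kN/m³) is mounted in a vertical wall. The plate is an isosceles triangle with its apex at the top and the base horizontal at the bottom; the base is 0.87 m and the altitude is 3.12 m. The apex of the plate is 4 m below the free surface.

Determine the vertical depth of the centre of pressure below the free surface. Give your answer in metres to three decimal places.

h_p = 6.169 m

γ = 0.862 × 9.81 = 8.45622 kN/m³.
With the apex up, the centroid sits 2h/3 = 2 × 3.12/3 = 2.08 m below the apex, so the centroid depth is h_c = 4 + 2.08 = 6.08 m.
A = ½ × 0.87 × 3.12 = 1.3572 m².
Resultant F = γ·h_c·A = 8.45622 × 6.08 × 1.3572 = 69.7788 kN.
I_c = b·h³/36 = 0.87 × 3.12³/36 = 0.733974 m⁴.
Centre of pressure: y_p = y_c + I_c/(y_c·A) = 6.08 + 0.733974/(6.08 × 1.3572) = 6.08 + 0.0889474 = 6.16895 m along the plane.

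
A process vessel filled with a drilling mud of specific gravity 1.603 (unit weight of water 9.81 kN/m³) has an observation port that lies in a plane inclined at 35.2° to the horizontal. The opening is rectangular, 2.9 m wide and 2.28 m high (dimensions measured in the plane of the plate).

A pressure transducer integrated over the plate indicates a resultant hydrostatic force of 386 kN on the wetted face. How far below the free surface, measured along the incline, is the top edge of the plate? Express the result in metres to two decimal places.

γ = 1.603 × 9.81 = 15.72543 kN/m³.
A = 2.9 × 2.28 = 6.612 m².
From F = γ·h_c·A, the centroid depth is h_c = 386/(15.72543 × 6.612) = 3.71238 m.
Let θ = 35.2° be the plate's angle to the horizontal; measure y along the incline from where the plane meets the free surface. Vertical depth h = y·sinθ with sinθ = 0.576432.
Along the incline, y_c = h_c/sinθ = 3.71238/0.576432 = 6.44027 m.
The centroid lies 2.28/2 = 1.14 m below the top edge, so the top edge sits at y_top = 6.44027 − 1.14 = 5.30027 m along the incline.

y_top ≈ 5.30 m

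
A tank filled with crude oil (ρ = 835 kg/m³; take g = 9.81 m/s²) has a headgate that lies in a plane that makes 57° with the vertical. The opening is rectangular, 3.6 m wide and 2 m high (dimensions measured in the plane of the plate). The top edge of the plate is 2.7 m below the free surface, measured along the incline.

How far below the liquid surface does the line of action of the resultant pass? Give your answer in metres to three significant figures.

γ = ρg = 835 × 9.81 / 1000 = 8.19135 kN/m³.
The plate makes 57° with the vertical, i.e. θ = 90° − 57° = 33° to the horizontal. Measuring y along the incline from the free-surface line, vertical depth h = y·sinθ with sinθ = 0.544639.
The centroid lies 2/2 = 1 m below the top edge, so y_c = 2.7 + 1 = 3.7 m and h_c = 3.7 × 0.544639 = 2.01516 m.
A = 3.6 × 2 = 7.2 m².
Resultant F = γ·h_c·A = 8.19135 × 2.01516 × 7.2 = 118.85 kN.
I_c = b·h³/12 = 3.6 × 2³/12 = 2.4 m⁴.
Centre of pressure: y_p = y_c + I_c/(y_c·A) = 3.7 + 2.4/(3.7 × 7.2) = 3.7 + 0.0900901 = 3.79009 m along the plane.
Vertically, h_p = y_p·sinθ = 3.79009 × 0.544639 = 2.06423 m.

h_p = 2.06 m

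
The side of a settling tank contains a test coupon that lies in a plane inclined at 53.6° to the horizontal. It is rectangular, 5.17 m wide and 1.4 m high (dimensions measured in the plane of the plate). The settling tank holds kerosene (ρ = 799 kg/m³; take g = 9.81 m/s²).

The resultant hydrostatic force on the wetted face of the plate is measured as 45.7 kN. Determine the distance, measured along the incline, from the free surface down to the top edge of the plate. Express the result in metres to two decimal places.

γ = ρg = 799 × 9.81 / 1000 = 7.83819 kN/m³.
A = 5.17 × 1.4 = 7.238 m².
From F = γ·h_c·A, the centroid depth is h_c = 45.7/(7.83819 × 7.238) = 0.80553 m.
Let θ = 53.6° be the plate's angle to the horizontal; measure y along the incline from where the plane meets the free surface. Vertical depth h = y·sinθ with sinθ = 0.804894.
Along the incline, y_c = h_c/sinθ = 0.80553/0.804894 = 1.00079 m.
The centroid lies 1.4/2 = 0.7 m below the top edge, so the top edge sits at y_top = 1.00079 − 0.7 = 0.30079 m along the incline.

y_top ≈ 0.30 m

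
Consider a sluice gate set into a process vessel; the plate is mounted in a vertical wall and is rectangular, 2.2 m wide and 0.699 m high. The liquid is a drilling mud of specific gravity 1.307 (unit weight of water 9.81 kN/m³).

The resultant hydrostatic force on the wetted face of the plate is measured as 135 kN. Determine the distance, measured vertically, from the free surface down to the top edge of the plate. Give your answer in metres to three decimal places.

γ = 1.307 × 9.81 = 12.82167 kN/m³.
A = 2.2 × 0.699 = 1.5378 m².
From F = γ·h_c·A, the centroid depth is h_c = 135/(12.82167 × 1.5378) = 6.84683 m.
The centroid lies 0.699/2 = 0.3495 m below the top edge, so the top edge sits at h_top = 6.84683 − 0.3495 = 6.49733 m below the surface.

d_top ≈ 6.497 m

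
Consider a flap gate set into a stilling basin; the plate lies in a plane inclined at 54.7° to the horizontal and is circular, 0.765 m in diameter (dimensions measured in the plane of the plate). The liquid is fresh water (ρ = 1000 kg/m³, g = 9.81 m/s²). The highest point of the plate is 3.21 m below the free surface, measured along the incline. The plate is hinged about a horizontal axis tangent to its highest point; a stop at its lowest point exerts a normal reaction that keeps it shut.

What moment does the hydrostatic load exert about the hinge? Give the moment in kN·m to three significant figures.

γ = ρg = 1000 × 9.81 = 9810 N/m³ = 9.81 kN/m³.
Let θ = 54.7° be the plate's angle to the horizontal; measure y along the incline from where the plane meets the free surface. Vertical depth h = y·sinθ with sinθ = 0.816138.
The centroid is at the centre, 0.3825 m below the top of the plate, so y_c = 3.21 + 0.3825 = 3.5925 m and h_c = 3.5925 × 0.816138 = 2.93198 m.
A = π(0.3825)² = 0.459635 m².
Resultant F = γ·h_c·A = 9.81 × 2.93198 × 0.459635 = 13.2204 kN.
I_c = πr⁴/4 = π × 0.3825⁴/4 = 0.0168119 m⁴.
Centre of pressure: y_p = y_c + I_c/(y_c·A) = 3.5925 + 0.0168119/(3.5925 × 0.459635) = 3.5925 + 0.0101814 = 3.60268 m along the plane.
The resultant acts 0.3825 + 0.0101814 = 0.392681 m (along the plate) below the hinge at the top edge, so the moment about the hinge is M = F × 0.392681 = 13.2204 × 0.392681 = 5.1914 kN·m.

M ≈ 5.19 kN·m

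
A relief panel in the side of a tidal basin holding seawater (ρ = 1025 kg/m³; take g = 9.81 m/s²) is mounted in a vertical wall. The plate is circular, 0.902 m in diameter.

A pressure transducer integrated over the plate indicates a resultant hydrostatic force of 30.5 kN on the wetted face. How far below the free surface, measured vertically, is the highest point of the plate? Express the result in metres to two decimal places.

γ = ρg = 1025 × 9.81 / 1000 = 10.05525 kN/m³.
A = π(0.451)² = 0.639003 m².
From F = γ·h_c·A, the centroid depth is h_c = 30.5/(10.05525 × 0.639003) = 4.74683 m.
The centroid is at the centre, 0.451 m below the top of the plate, so the highest point sits at h_top = 4.74683 − 0.451 = 4.29583 m below the surface.

d_top ≈ 4.30 m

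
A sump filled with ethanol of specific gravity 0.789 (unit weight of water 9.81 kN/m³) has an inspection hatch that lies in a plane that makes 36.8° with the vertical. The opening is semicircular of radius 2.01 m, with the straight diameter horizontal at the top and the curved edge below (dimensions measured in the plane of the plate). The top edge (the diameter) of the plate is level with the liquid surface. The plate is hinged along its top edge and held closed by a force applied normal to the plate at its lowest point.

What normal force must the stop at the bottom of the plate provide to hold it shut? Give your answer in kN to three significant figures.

γ = 0.789 × 9.81 = 7.74009 kN/m³.
The plate makes 36.8° with the vertical, i.e. θ = 90° − 36.8° = 53.2° to the horizontal. Measuring y along the incline from the free-surface line, vertical depth h = y·sinθ with sinθ = 0.800731.
The centroid of a semicircle lies 4r/(3π) = 0.85307 m from the diameter, here below the top edge, so y_c = 0.85307 m and h_c = 0.85307 × 0.800731 = 0.68308 m.
A = πr²/2 = π × 2.01²/2 = 6.34617 m².
Resultant F = γ·h_c·A = 7.74009 × 0.68308 × 6.34617 = 33.5528 kN.
I_c = (π/8 − 8/(9π))·r⁴ = 0.109757 × 2.01⁴ = 1.7915 m⁴.
Centre of pressure: y_p = y_c + I_c/(y_c·A) = 0.85307 + 1.7915/(0.85307 × 6.34617) = 0.85307 + 0.330918 = 1.18399 m along the plane.
The resultant acts 0.85307 + 0.330918 = 1.18399 m (along the plate) below the hinge at the top edge, so the moment about the hinge is M = F × 1.18399 = 33.5528 × 1.18399 = 39.7262 kN·m.
A normal force at the bottom, 2.01 m from the hinge, must supply this moment: P = 39.7262/2.01 = 19.7643 kN.

P ≈ 19.8 kN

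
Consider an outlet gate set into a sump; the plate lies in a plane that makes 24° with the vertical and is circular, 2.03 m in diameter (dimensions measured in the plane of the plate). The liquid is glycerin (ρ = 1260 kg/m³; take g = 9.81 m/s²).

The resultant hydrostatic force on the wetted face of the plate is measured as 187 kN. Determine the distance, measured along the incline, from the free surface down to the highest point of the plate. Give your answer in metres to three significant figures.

γ = ρg = 1260 × 9.81 / 1000 = 12.3606 kN/m³.
A = π(1.015)² = 3.23655 m².
From F = γ·h_c·A, the centroid depth is h_c = 187/(12.3606 × 3.23655) = 4.67433 m.
The plate makes 24° with the vertical, i.e. θ = 90° − 24° = 66° to the horizontal. Measuring y along the incline from the free-surface line, vertical depth h = y·sinθ with sinθ = 0.913545.
Along the incline, y_c = h_c/sinθ = 4.67433/0.913545 = 5.11669 m.
The centroid is at the centre, 1.015 m below the top of the plate, so the highest point sits at y_top = 5.11669 − 1.015 = 4.10169 m along the incline.

y_top ≈ 4.10 m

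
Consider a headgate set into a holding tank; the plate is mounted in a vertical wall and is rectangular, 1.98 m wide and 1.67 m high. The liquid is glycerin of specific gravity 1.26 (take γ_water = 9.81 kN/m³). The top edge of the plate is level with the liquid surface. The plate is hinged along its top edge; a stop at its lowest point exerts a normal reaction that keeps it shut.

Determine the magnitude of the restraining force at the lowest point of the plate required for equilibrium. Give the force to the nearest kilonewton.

P ≈ 23 kN

γ = 1.26 × 9.81 = 12.3606 kN/m³.
The centroid lies 1.67/2 = 0.835 m below the top edge, so the centroid depth is h_c = 0.835 m.
A = 1.98 × 1.67 = 3.3066 m².
Resultant F = γ·h_c·A = 12.3606 × 0.835 × 3.3066 = 34.1278 kN.
I_c = b·h³/12 = 1.98 × 1.67³/12 = 0.768481 m⁴.
Centre of pressure: y_p = y_c + I_c/(y_c·A) = 0.835 + 0.768481/(0.835 × 3.3066) = 0.835 + 0.278333 = 1.11333 m along the plane.
The resultant acts 0.835 + 0.278333 = 1.11333 m (along the plate) below the hinge at the top edge, so the moment about the hinge is M = F × 1.11333 = 34.1278 × 1.11333 = 37.9955 kN·m.
A normal force at the bottom, 1.67 m from the hinge, must supply this moment: P = 37.9955/1.67 = 22.7518 kN.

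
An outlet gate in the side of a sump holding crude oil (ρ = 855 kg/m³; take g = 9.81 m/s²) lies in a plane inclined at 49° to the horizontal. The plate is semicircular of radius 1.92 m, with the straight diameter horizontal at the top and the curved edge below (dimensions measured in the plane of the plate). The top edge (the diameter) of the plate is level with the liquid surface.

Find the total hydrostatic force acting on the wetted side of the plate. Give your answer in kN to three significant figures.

γ = ρg = 855 × 9.81 / 1000 = 8.38755 kN/m³.
Let θ = 49° be the plate's angle to the horizontal; measure y along the incline from where the plane meets the free surface. Vertical depth h = y·sinθ with sinθ = 0.754710.
The centroid of a semicircle lies 4r/(3π) = 0.814873 m from the diameter, here below the top edge, so y_c = 0.814873 m and h_c = 0.814873 × 0.754710 = 0.614993 m.
A = πr²/2 = π × 1.92²/2 = 5.79058 m².
Resultant F = γ·h_c·A = 8.38755 × 0.614993 × 5.79058 = 29.8695 kN.

F ≈ 29.9 kN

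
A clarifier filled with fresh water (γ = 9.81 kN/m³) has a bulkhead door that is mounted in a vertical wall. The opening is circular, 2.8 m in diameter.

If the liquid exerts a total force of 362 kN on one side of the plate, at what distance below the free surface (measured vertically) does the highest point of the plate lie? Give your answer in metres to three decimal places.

d_top ≈ 4.593 m

γ = 9.81 kN/m³.
A = π(1.4)² = 6.15752 m².
From F = γ·h_c·A, the centroid depth is h_c = 362/(9.81 × 6.15752) = 5.99285 m.
The centroid is at the centre, 1.4 m below the top of the plate, so the highest point sits at h_top = 5.99285 − 1.4 = 4.59285 m below the surface.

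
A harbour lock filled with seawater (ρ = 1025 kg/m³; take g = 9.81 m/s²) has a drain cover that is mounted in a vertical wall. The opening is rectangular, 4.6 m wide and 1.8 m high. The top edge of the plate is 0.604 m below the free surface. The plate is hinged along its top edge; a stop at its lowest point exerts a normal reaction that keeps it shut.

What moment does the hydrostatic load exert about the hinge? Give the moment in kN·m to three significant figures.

γ = ρg = 1025 × 9.81 / 1000 = 10.05525 kN/m³.
The centroid lies 1.8/2 = 0.9 m below the top edge, so the centroid depth is h_c = 0.604 + 0.9 = 1.504 m.
A = 4.6 × 1.8 = 8.28 m².
Resultant F = γ·h_c·A = 10.05525 × 1.504 × 8.28 = 125.219 kN.
I_c = b·h³/12 = 4.6 × 1.8³/12 = 2.2356 m⁴.
Centre of pressure: y_p = y_c + I_c/(y_c·A) = 1.504 + 2.2356/(1.504 × 8.28) = 1.504 + 0.179521 = 1.68352 m along the plane.
The resultant acts 0.9 + 0.179521 = 1.07952 m (along the plate) below the hinge at the top edge, so the moment about the hinge is M = F × 1.07952 = 125.219 × 1.07952 = 135.176 kN·m.

M ≈ 135 kN·m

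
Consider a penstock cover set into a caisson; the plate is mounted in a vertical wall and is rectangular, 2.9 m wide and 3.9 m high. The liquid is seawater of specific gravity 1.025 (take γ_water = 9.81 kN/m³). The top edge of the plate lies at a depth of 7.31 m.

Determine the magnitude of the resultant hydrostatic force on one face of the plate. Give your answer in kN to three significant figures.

γ = 1.025 × 9.81 = 10.05525 kN/m³.
The centroid lies 3.9/2 = 1.95 m below the top edge, so the centroid depth is h_c = 7.31 + 1.95 = 9.26 m.
A = 2.9 × 3.9 = 11.31 m².
Resultant F = γ·h_c·A = 10.05525 × 9.26 × 11.31 = 1053.09 kN.

F ≈ 1050 kN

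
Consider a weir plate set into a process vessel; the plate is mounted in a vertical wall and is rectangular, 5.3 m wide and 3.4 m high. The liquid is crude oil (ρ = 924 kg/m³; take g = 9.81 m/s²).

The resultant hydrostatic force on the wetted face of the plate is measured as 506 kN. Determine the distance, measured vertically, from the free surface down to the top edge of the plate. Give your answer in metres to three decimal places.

d_top ≈ 1.398 m

γ = ρg = 924 × 9.81 / 1000 = 9.06444 kN/m³.
A = 5.3 × 3.4 = 18.02 m².
From F = γ·h_c·A, the centroid depth is h_c = 506/(9.06444 × 18.02) = 3.09781 m.
The centroid lies 3.4/2 = 1.7 m below the top edge, so the top edge sits at h_top = 3.09781 − 1.7 = 1.39781 m below the surface.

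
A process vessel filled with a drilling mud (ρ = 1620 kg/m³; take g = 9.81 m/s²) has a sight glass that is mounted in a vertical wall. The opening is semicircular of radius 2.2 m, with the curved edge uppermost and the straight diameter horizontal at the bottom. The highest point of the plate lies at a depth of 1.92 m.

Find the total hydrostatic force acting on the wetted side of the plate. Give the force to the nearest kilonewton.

γ = ρg = 1620 × 9.81 / 1000 = 15.8922 kN/m³.
The centroid lies 4r/(3π) = 0.933709 m above the diameter, so r − 4r/(3π) = 2.2 − 0.933709 = 1.26629 m below the topmost point, so the centroid depth is h_c = 1.92 + 1.26629 = 3.18629 m.
A = πr²/2 = π × 2.2²/2 = 7.60265 m².
Resultant F = γ·h_c·A = 15.8922 × 3.18629 × 7.60265 = 384.977 kN.

F ≈ 385 kN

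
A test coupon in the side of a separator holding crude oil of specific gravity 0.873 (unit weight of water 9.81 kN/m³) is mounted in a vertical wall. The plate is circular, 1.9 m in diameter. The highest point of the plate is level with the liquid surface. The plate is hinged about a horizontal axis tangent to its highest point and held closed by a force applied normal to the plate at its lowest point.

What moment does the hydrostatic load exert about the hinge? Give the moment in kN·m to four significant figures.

M ≈ 27.39 kN·m

γ = 0.873 × 9.81 = 8.56413 kN/m³.
The centroid is at the centre, 0.95 m below the top of the plate, so the centroid depth is h_c = 0.95 m.
A = π(0.95)² = 2.83529 m².
Resultant F = γ·h_c·A = 8.56413 × 0.95 × 2.83529 = 23.0677 kN.
I_c = πr⁴/4 = π × 0.95⁴/4 = 0.639712 m⁴.
Centre of pressure: y_p = y_c + I_c/(y_c·A) = 0.95 + 0.639712/(0.95 × 2.83529) = 0.95 + 0.2375 = 1.1875 m along the plane.
The resultant acts 0.95 + 0.2375 = 1.1875 m (along the plate) below the hinge at the top edge, so the moment about the hinge is M = F × 1.1875 = 23.0677 × 1.1875 = 27.3929 kN·m.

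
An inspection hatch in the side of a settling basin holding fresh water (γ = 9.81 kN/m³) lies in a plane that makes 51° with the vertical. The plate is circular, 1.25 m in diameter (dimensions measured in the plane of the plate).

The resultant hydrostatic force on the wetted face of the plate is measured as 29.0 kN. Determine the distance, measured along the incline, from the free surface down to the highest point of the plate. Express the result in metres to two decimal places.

γ = 9.81 kN/m³.
A = π(0.625)² = 1.22718 m².
From F = γ·h_c·A, the centroid depth is h_c = 29.0/(9.81 × 1.22718) = 2.40891 m.
The plate makes 51° with the vertical, i.e. θ = 90° − 51° = 39° to the horizontal. Measuring y along the incline from the free-surface line, vertical depth h = y·sinθ with sinθ = 0.629320.
Along the incline, y_c = h_c/sinθ = 2.40891/0.629320 = 3.8278 m.
The centroid is at the centre, 0.625 m below the top of the plate, so the highest point sits at y_top = 3.8278 − 0.625 = 3.2028 m along the incline.

y_top ≈ 3.20 m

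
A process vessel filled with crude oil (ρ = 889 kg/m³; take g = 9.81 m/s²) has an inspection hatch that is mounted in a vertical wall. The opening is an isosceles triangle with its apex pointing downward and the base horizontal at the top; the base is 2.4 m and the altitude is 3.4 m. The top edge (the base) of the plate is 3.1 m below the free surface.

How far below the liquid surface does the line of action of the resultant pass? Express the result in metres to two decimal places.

γ = ρg = 889 × 9.81 / 1000 = 8.72109 kN/m³.
With the apex down, the centroid sits h/3 = 3.4/3 = 1.13333 m below the base (the top edge), so the centroid depth is h_c = 3.1 + 1.13333 = 4.23333 m.
A = ½ × 2.4 × 3.4 = 4.08 m².
Resultant F = γ·h_c·A = 8.72109 × 4.23333 × 4.08 = 150.631 kN.
I_c = b·h³/36 = 2.4 × 3.4³/36 = 2.62027 m⁴.
Centre of pressure: y_p = y_c + I_c/(y_c·A) = 4.23333 + 2.62027/(4.23333 × 4.08) = 4.23333 + 0.151706 = 4.38504 m along the plane.

h_p = 4.39 m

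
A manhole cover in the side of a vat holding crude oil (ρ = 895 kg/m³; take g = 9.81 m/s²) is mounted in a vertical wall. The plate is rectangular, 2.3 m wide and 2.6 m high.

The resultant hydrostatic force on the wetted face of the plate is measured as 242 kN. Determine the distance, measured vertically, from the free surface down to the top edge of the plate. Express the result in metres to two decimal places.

d_top ≈ 3.31 m

γ = ρg = 895 × 9.81 / 1000 = 8.77995 kN/m³.
A = 2.3 × 2.6 = 5.98 m².
From F = γ·h_c·A, the centroid depth is h_c = 242/(8.77995 × 5.98) = 4.60916 m.
The centroid lies 2.6/2 = 1.3 m below the top edge, so the top edge sits at h_top = 4.60916 − 1.3 = 3.30916 m below the surface.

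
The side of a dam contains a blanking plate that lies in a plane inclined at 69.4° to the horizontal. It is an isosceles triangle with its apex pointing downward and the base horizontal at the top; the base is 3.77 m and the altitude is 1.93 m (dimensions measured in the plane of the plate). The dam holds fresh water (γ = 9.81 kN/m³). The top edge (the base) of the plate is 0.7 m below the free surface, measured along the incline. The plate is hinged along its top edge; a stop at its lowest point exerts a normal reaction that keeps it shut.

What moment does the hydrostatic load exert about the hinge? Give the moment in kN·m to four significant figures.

M ≈ 35.78 kN·m

γ = 9.81 kN/m³.
Let θ = 69.4° be the plate's angle to the horizontal; measure y along the incline from where the plane meets the free surface. Vertical depth h = y·sinθ with sinθ = 0.936060.
With the apex down, the centroid sits h/3 = 1.93/3 = 0.643333 m below the base (the top edge), so y_c = 0.7 + 0.643333 = 1.34333 m and h_c = 1.34333 × 0.936060 = 1.25744 m.
A = ½ × 3.77 × 1.93 = 3.63805 m².
Resultant F = γ·h_c·A = 9.81 × 1.25744 × 3.63805 = 44.8771 kN.
I_c = b·h³/36 = 3.77 × 1.93³/36 = 0.752854 m⁴.
Centre of pressure: y_p = y_c + I_c/(y_c·A) = 1.34333 + 0.752854/(1.34333 × 3.63805) = 1.34333 + 0.154049 = 1.49738 m along the plane.
The resultant acts 0.643333 + 0.154049 = 0.797382 m (along the plate) below the hinge at the top edge, so the moment about the hinge is M = F × 0.797382 = 44.8771 × 0.797382 = 35.7842 kN·m.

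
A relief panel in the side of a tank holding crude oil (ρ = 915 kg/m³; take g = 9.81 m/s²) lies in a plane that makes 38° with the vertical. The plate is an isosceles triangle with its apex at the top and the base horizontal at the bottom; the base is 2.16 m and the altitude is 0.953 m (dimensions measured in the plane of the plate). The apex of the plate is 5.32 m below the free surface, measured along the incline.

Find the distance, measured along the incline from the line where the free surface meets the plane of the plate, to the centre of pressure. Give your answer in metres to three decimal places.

γ = ρg = 915 × 9.81 / 1000 = 8.97615 kN/m³.
The plate makes 38° with the vertical, i.e. θ = 90° − 38° = 52° to the horizontal. Measuring y along the incline from the free-surface line, vertical depth h = y·sinθ with sinθ = 0.788011.
With the apex up, the centroid sits 2h/3 = 2 × 0.953/3 = 0.635333 m below the apex, so y_c = 5.32 + 0.635333 = 5.95533 m and h_c = 5.95533 × 0.788011 = 4.69287 m.
A = ½ × 2.16 × 0.953 = 1.02924 m².
Resultant F = γ·h_c·A = 8.97615 × 4.69287 × 1.02924 = 43.3556 kN.
I_c = b·h³/36 = 2.16 × 0.953³/36 = 0.0519314 m⁴.
Centre of pressure: y_p = y_c + I_c/(y_c·A) = 5.95533 + 0.0519314/(5.95533 × 1.02924) = 5.95533 + 0.00847242 = 5.9638 m along the plane.

y_p = 5.964 m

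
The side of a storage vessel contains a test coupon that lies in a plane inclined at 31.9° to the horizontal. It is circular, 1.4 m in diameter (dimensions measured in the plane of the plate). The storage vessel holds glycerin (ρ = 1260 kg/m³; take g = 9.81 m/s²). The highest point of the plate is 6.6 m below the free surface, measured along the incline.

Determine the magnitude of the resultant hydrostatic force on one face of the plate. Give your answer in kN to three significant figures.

F ≈ 73.4 kN

γ = ρg = 1260 × 9.81 / 1000 = 12.3606 kN/m³.
Let θ = 31.9° be the plate's angle to the horizontal; measure y along the incline from where the plane meets the free surface. Vertical depth h = y·sinθ with sinθ = 0.528438.
The centroid is at the centre, 0.7 m below the top of the plate, so y_c = 6.6 + 0.7 = 7.3 m and h_c = 7.3 × 0.528438 = 3.8576 m.
A = π(0.7)² = 1.53938 m².
Resultant F = γ·h_c·A = 12.3606 × 3.8576 × 1.53938 = 73.4011 kN.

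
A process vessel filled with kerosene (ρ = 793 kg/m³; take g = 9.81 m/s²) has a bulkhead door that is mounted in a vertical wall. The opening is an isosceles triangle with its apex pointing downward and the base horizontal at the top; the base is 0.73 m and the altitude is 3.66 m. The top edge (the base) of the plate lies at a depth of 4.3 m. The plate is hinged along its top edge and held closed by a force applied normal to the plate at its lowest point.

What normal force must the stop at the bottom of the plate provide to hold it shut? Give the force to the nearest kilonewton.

γ = ρg = 793 × 9.81 / 1000 = 7.77933 kN/m³.
With the apex down, the centroid sits h/3 = 3.66/3 = 1.22 m below the base (the top edge), so the centroid depth is h_c = 4.3 + 1.22 = 5.52 m.
A = ½ × 0.73 × 3.66 = 1.3359 m².
Resultant F = γ·h_c·A = 7.77933 × 5.52 × 1.3359 = 57.3661 kN.
I_c = b·h³/36 = 0.73 × 3.66³/36 = 0.994177 m⁴.
Centre of pressure: y_p = y_c + I_c/(y_c·A) = 5.52 + 0.994177/(5.52 × 1.3359) = 5.52 + 0.134819 = 5.65482 m along the plane.
The resultant acts 1.22 + 0.134819 = 1.35482 m (along the plate) below the hinge at the top edge, so the moment about the hinge is M = F × 1.35482 = 57.3661 × 1.35482 = 77.7207 kN·m.
A normal force at the bottom, 3.66 m from the hinge, must supply this moment: P = 77.7207/3.66 = 21.2352 kN.

P ≈ 21 kN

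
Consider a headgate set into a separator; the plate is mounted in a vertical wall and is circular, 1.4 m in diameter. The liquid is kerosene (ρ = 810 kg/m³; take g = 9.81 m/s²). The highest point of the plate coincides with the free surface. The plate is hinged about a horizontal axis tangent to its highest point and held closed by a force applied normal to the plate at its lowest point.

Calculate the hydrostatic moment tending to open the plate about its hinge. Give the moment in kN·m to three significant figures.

γ = ρg = 810 × 9.81 / 1000 = 7.9461 kN/m³.
The centroid is at the centre, 0.7 m below the top of the plate, so the centroid depth is h_c = 0.7 m.
A = π(0.7)² = 1.53938 m².
Resultant F = γ·h_c·A = 7.9461 × 0.7 × 1.53938 = 8.56245 kN.
I_c = πr⁴/4 = π × 0.7⁴/4 = 0.188574 m⁴.
Centre of pressure: y_p = y_c + I_c/(y_c·A) = 0.7 + 0.188574/(0.7 × 1.53938) = 0.7 + 0.175 = 0.875 m along the plane.
The resultant acts 0.7 + 0.175 = 0.875 m (along the plate) below the hinge at the top edge, so the moment about the hinge is M = F × 0.875 = 8.56245 × 0.875 = 7.49214 kN·m.

M ≈ 7.49 kN·m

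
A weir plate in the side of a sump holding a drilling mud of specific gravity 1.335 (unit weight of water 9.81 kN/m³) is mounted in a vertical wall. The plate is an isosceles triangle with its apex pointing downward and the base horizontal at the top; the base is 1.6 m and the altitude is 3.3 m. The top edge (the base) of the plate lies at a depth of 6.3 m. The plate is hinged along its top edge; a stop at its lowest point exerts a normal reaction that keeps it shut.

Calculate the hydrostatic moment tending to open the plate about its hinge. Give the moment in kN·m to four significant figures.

M ≈ 302.4 kN·m

γ = 1.335 × 9.81 = 13.09635 kN/m³.
With the apex down, the centroid sits h/3 = 3.3/3 = 1.1 m below the base (the top edge), so the centroid depth is h_c = 6.3 + 1.1 = 7.4 m.
A = ½ × 1.6 × 3.3 = 2.64 m².
Resultant F = γ·h_c·A = 13.09635 × 7.4 × 2.64 = 255.85 kN.
I_c = b·h³/36 = 1.6 × 3.3³/36 = 1.5972 m⁴.
Centre of pressure: y_p = y_c + I_c/(y_c·A) = 7.4 + 1.5972/(7.4 × 2.64) = 7.4 + 0.0817568 = 7.48176 m along the plane.
The resultant acts 1.1 + 0.0817568 = 1.18176 m (along the plate) below the hinge at the top edge, so the moment about the hinge is M = F × 1.18176 = 255.85 × 1.18176 = 302.353 kN·m.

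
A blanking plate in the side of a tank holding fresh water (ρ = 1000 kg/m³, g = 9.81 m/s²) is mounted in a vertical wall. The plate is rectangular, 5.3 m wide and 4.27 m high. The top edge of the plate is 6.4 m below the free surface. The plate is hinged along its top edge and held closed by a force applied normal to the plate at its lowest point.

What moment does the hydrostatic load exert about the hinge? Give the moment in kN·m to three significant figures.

M ≈ 4380 kN·m

γ = ρg = 1000 × 9.81 = 9810 N/m³ = 9.81 kN/m³.
The centroid lies 4.27/2 = 2.135 m below the top edge, so the centroid depth is h_c = 6.4 + 2.135 = 8.535 m.
A = 5.3 × 4.27 = 22.631 m².
Resultant F = γ·h_c·A = 9.81 × 8.535 × 22.631 = 1894.86 kN.
I_c = b·h³/12 = 5.3 × 4.27³/12 = 34.3857 m⁴.
Centre of pressure: y_p = y_c + I_c/(y_c·A) = 8.535 + 34.3857/(8.535 × 22.631) = 8.535 + 0.178021 = 8.71302 m along the plane.
The resultant acts 2.135 + 0.178021 = 2.31302 m (along the plate) below the hinge at the top edge, so the moment about the hinge is M = F × 2.31302 = 1894.86 × 2.31302 = 4382.85 kN·m.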